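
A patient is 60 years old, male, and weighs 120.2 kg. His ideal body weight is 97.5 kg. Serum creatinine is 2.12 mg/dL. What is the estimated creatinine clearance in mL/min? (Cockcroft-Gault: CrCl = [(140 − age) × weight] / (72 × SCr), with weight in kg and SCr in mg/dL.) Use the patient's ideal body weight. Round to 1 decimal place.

51.1 mL/min

CrCl = (140 − 60) × 97.5 / (72 × 2.12) = 7800.0 / 152.64 ≈ 51.1 mL/min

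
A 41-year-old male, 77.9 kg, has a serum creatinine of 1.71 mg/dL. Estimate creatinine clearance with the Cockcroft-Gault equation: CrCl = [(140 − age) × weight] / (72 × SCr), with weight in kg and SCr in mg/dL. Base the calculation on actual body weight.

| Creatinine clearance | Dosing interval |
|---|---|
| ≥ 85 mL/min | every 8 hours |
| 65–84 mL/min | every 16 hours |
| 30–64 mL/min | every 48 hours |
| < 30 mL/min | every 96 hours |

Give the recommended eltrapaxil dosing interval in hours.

every 48 hours

CrCl = (140 − 41) × 77.9 / (72 × 1.71) = 7712.1 / 123.12 ≈ 62.6 mL/min
CrCl ≈ 63 mL/min → bracket 30–64 mL/min → every 48 hours.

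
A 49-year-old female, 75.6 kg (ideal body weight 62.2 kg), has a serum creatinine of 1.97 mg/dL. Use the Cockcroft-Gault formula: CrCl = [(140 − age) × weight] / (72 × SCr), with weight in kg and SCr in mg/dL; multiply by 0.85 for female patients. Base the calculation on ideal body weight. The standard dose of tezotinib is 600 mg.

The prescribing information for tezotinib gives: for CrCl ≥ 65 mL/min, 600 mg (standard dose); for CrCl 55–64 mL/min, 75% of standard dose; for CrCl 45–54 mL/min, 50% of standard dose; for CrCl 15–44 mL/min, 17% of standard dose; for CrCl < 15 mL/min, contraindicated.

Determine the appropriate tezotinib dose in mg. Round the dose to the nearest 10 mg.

CrCl = (140 − 49) × 62.2 / (72 × 1.97) × 0.85 = 5660.2 / 141.84 × 0.85 ≈ 33.9 mL/min
CrCl ≈ 34 mL/min → bracket 15–44 mL/min.
17% of 600 mg = 102 mg → 100 mg

100 mg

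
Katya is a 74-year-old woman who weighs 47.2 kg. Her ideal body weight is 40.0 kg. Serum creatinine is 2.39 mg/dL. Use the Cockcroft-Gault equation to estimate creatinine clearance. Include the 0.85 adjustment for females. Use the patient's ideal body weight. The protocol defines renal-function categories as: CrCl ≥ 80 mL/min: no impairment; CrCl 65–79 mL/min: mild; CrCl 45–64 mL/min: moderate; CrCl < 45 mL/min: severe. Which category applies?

CrCl = (140 − 74) × 40 / (72 × 2.39) × 0.85 = 2640.0 / 172.08 × 0.85 ≈ 13.0 mL/min
13 mL/min falls in the 'severe' range.

severe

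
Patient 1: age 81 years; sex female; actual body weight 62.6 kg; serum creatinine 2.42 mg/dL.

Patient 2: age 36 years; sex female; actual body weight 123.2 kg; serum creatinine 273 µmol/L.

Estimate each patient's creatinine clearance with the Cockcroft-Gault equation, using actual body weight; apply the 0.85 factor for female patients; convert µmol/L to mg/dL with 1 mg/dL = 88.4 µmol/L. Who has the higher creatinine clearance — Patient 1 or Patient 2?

Patient 2

Patient 1: CrCl = (140 − 81) × 62.6 / (72 × 2.42) × 0.85 = 3693.4 / 174.24 × 0.85 ≈ 18.0 mL/min
Patient 2: SCr = 273 / 88.4 = 3.088 mg/dL
Patient 2: CrCl = (140 − 36) × 123.2 / (72 × 3.088) × 0.85 = 12812.8 / 222.34 × 0.85 ≈ 49.0 mL/min
18.0 vs 49.0 mL/min → Patient 2 is higher.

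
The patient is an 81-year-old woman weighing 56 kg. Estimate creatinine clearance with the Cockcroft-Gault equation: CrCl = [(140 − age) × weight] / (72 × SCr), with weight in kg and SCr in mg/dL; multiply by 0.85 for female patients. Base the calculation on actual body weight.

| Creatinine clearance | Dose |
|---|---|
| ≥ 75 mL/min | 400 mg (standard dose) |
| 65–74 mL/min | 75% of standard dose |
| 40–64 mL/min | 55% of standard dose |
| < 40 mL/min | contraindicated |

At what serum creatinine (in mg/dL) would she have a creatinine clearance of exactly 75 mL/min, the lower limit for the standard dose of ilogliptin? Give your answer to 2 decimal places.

0.52 mg/dL

Standard dose requires CrCl ≥ 75 mL/min.
Set (140 − 81) × 56 × 0.85 / (72 × SCr) = 75
SCr = (140 − 81) × 56 × 0.85 / (72 × 75) = 0.520 mg/dL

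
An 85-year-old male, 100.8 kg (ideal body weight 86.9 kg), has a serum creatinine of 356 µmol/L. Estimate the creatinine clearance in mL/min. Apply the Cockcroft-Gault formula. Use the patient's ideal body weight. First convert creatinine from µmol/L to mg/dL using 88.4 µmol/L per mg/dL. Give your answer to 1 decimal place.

SCr = 356 / 88.4 = 4.027 mg/dL
CrCl = (140 − 85) × 86.9 / (72 × 4.027) = 4779.5 / 289.94 ≈ 16.5 mL/min

16.5 mL/min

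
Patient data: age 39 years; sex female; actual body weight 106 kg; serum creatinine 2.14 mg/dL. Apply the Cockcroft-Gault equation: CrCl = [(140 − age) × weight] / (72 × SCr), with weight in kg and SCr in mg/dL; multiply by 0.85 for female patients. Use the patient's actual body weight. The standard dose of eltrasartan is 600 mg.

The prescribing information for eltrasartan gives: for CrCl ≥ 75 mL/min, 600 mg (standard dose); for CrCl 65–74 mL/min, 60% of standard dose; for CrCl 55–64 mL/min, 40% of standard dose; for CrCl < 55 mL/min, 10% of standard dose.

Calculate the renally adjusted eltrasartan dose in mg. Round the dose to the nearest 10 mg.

240 mg

CrCl = (140 − 39) × 106 / (72 × 2.14) × 0.85 = 10706.0 / 154.08 × 0.85 ≈ 59.1 mL/min
CrCl ≈ 59 mL/min → bracket 55–64 mL/min.
40% of 600 mg = 240 mg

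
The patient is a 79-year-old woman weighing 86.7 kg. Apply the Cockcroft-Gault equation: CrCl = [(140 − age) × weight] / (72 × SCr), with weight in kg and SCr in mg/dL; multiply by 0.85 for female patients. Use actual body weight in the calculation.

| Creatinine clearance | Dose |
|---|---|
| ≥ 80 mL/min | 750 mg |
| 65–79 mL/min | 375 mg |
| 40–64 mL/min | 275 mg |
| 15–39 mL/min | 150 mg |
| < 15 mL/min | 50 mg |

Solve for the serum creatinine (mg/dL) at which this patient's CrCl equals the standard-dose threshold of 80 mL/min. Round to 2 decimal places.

Standard dose requires CrCl ≥ 80 mL/min.
Set (140 − 79) × 86.7 × 0.85 / (72 × SCr) = 80
SCr = (140 − 79) × 86.7 × 0.85 / (72 × 80) = 0.780 mg/dL

0.78 mg/dL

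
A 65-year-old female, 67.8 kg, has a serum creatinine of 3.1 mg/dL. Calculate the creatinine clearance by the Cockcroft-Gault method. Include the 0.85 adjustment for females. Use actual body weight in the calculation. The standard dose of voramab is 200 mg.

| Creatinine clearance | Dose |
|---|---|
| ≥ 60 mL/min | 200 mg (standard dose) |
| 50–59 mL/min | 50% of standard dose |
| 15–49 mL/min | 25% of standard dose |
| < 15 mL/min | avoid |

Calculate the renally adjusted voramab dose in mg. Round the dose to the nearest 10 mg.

CrCl = (140 − 65) × 67.8 / (72 × 3.1) × 0.85 = 5085.0 / 223.20 × 0.85 ≈ 19.4 mL/min
CrCl ≈ 19 mL/min → bracket 15–49 mL/min.
25% of 200 mg = 50 mg

50 mg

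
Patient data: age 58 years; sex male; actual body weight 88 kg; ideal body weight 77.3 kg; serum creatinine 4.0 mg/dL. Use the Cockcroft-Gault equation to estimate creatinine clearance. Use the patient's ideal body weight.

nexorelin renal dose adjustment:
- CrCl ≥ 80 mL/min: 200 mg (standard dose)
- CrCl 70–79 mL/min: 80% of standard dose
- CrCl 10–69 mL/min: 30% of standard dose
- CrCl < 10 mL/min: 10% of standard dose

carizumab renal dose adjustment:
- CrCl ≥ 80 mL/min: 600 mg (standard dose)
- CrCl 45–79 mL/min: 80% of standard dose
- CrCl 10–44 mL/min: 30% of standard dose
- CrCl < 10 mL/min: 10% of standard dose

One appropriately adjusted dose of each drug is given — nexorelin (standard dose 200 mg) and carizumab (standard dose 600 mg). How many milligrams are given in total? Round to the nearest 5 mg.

CrCl = (140 − 58) × 77.3 / (72 × 4) = 6338.6 / 288.00 ≈ 22.0 mL/min
CrCl ≈ 22 mL/min.
nexorelin: 10–69 mL/min → 30% of 200 mg = 60 mg.
carizumab: 10–44 mL/min → 30% of 600 mg = 180 mg.
Total = 60 + 180 = 240 mg.

240 mg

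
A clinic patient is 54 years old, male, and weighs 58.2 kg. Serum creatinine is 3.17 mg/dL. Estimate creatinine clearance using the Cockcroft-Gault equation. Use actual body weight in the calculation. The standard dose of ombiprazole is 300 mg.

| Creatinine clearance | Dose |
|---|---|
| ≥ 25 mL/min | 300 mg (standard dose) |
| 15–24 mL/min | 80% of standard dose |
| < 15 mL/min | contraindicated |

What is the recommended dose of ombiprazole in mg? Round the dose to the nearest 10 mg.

240 mg

CrCl = (140 − 54) × 58.2 / (72 × 3.17) = 5005.2 / 228.24 ≈ 21.9 mL/min
CrCl ≈ 22 mL/min → bracket 15–24 mL/min.
80% of 300 mg = 240 mg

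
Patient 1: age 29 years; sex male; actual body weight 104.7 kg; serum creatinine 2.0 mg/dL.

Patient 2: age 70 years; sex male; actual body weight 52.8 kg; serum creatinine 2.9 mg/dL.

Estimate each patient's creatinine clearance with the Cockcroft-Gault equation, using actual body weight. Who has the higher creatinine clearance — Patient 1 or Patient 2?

Patient 1: CrCl = (140 − 29) × 104.7 / (72 × 2) = 11621.7 / 144.00 ≈ 80.7 mL/min
Patient 2: CrCl = (140 − 70) × 52.8 / (72 × 2.9) = 3696.0 / 208.80 ≈ 17.7 mL/min
80.7 vs 17.7 mL/min → Patient 1 is higher.

Patient 1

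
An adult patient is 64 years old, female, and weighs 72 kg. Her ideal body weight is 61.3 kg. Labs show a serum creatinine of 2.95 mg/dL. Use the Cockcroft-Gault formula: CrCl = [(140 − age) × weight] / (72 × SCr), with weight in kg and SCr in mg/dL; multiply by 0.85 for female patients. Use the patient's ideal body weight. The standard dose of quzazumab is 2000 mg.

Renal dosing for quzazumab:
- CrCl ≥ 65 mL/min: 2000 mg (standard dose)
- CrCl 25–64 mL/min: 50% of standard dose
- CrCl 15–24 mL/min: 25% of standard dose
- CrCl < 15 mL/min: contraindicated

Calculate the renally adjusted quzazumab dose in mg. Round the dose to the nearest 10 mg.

500 mg

CrCl = (140 − 64) × 61.3 / (72 × 2.95) × 0.85 = 4658.8 / 212.40 × 0.85 ≈ 18.6 mL/min
CrCl ≈ 19 mL/min → bracket 15–24 mL/min.
25% of 2000 mg = 500 mg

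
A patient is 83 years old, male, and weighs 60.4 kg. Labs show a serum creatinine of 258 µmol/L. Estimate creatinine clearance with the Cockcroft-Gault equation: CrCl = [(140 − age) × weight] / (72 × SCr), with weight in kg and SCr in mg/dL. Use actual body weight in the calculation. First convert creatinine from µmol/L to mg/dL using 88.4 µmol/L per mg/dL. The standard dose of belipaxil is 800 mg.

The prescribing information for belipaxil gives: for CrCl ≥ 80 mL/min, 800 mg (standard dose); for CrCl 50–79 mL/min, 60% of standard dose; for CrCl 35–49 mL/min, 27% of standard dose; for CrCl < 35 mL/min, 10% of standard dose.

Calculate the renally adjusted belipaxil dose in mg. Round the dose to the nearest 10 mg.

80 mg

SCr = 258 / 88.4 = 2.919 mg/dL
CrCl = (140 − 83) × 60.4 / (72 × 2.919) = 3442.8 / 210.17 ≈ 16.4 mL/min
CrCl ≈ 16 mL/min → bracket < 35 mL/min.
10% of 800 mg = 80 mg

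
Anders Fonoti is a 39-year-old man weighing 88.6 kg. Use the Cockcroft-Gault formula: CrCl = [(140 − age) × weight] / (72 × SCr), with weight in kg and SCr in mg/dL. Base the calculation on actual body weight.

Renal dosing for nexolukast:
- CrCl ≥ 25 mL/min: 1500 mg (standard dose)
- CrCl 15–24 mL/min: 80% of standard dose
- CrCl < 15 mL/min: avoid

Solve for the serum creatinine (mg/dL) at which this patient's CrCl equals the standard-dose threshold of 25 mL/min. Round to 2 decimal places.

Standard dose requires CrCl ≥ 25 mL/min.
Set (140 − 39) × 88.6 / (72 × SCr) = 25
SCr = (140 − 39) × 88.6 / (72 × 25) = 4.971 mg/dL

4.97 mg/dL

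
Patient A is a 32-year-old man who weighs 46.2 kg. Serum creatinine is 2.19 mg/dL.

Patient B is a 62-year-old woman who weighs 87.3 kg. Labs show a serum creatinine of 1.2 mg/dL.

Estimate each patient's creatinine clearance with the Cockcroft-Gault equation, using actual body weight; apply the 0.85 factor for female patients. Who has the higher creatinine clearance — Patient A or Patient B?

Patient A: CrCl = (140 − 32) × 46.2 / (72 × 2.19) = 4989.6 / 157.68 ≈ 31.6 mL/min
Patient B: CrCl = (140 − 62) × 87.3 / (72 × 1.2) × 0.85 = 6809.4 / 86.40 × 0.85 ≈ 67.0 mL/min
31.6 vs 67.0 mL/min → Patient B is higher.

Patient B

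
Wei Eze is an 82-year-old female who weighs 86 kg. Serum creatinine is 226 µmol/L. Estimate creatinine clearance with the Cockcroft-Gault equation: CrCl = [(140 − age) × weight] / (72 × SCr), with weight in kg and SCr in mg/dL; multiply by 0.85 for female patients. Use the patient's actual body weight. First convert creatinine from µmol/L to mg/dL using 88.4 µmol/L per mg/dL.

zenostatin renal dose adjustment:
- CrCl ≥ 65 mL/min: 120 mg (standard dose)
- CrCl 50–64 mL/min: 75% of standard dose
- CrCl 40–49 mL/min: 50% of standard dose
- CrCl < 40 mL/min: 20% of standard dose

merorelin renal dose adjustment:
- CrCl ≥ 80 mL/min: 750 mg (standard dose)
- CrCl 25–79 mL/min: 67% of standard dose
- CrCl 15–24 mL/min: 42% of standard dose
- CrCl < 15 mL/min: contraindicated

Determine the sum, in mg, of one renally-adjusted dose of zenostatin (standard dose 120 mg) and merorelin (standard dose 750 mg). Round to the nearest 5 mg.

SCr = 226 / 88.4 = 2.557 mg/dL
CrCl = (140 − 82) × 86 / (72 × 2.557) × 0.85 = 4988.0 / 184.10 × 0.85 ≈ 23.0 mL/min
CrCl ≈ 23 mL/min.
zenostatin: < 40 mL/min → 20% of 120 mg = 24 mg.
merorelin: 15–24 mL/min → 42% of 750 mg = 315 mg.
Total = 24 + 315 = 339 mg.

340 mg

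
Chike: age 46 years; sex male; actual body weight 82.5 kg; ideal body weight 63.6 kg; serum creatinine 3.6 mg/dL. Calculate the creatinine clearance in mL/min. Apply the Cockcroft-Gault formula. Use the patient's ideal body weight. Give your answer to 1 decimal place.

CrCl = (140 − 46) × 63.6 / (72 × 3.6) = 5978.4 / 259.20 ≈ 23.1 mL/min

23.1 mL/min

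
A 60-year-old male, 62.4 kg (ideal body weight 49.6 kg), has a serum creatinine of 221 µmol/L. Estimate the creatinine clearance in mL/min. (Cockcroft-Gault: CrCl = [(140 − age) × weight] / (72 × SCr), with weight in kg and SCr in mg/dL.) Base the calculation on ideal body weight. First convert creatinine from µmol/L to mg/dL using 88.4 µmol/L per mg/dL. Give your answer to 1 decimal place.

22.0 mL/min

SCr = 221 / 88.4 = 2.5 mg/dL
CrCl = (140 − 60) × 49.6 / (72 × 2.5) = 3968.0 / 180.00 ≈ 22.0 mL/min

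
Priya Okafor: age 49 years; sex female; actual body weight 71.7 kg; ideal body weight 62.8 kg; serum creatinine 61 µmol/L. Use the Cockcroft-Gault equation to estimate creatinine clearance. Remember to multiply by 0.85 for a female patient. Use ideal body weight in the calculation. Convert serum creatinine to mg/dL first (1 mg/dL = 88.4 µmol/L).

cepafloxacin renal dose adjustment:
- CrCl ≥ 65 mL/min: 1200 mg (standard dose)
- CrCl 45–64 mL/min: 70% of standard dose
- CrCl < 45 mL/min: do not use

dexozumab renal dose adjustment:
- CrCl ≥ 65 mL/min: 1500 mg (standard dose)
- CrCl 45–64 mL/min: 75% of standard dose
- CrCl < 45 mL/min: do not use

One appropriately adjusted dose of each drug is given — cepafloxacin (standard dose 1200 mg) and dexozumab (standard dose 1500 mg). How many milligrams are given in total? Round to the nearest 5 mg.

SCr = 61 / 88.4 = 0.69 mg/dL
CrCl = (140 − 49) × 62.8 / (72 × 0.69) × 0.85 = 5714.8 / 49.68 × 0.85 ≈ 97.8 mL/min
CrCl ≈ 98 mL/min.
cepafloxacin: ≥ 65 mL/min → 100% of 1200 mg = 1200 mg.
dexozumab: ≥ 65 mL/min → 100% of 1500 mg = 1500 mg.
Total = 1200 + 1500 = 2700 mg.

2700 mg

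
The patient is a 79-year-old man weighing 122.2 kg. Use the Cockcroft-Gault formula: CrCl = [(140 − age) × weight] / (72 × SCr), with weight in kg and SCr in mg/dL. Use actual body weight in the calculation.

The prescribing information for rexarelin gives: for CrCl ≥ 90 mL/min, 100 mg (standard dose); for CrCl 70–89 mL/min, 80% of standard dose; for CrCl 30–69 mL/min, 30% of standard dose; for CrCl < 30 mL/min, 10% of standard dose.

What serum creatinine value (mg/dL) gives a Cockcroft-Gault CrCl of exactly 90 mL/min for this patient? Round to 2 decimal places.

1.15 mg/dL

Standard dose requires CrCl ≥ 90 mL/min.
Set (140 − 79) × 122.2 / (72 × SCr) = 90
SCr = (140 − 79) × 122.2 / (72 × 90) = 1.150 mg/dL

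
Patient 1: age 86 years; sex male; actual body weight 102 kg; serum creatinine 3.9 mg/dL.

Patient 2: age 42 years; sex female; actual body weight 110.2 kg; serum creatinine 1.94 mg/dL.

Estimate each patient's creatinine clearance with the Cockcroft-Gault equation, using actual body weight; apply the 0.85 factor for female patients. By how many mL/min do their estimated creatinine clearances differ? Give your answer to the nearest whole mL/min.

46 mL/min

Patient 1: CrCl = (140 − 86) × 102 / (72 × 3.9) = 5508.0 / 280.80 ≈ 19.6 mL/min
Patient 2: CrCl = (140 − 42) × 110.2 / (72 × 1.94) × 0.85 = 10799.6 / 139.68 × 0.85 ≈ 65.7 mL/min
|19.6 − 65.7| = 46.1 mL/min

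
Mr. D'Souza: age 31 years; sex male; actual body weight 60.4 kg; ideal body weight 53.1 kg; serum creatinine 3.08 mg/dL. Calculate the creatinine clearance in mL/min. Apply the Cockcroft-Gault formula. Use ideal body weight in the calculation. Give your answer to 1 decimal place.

CrCl = (140 − 31) × 53.1 / (72 × 3.08) = 5787.9 / 221.76 ≈ 26.1 mL/min

26.1 mL/min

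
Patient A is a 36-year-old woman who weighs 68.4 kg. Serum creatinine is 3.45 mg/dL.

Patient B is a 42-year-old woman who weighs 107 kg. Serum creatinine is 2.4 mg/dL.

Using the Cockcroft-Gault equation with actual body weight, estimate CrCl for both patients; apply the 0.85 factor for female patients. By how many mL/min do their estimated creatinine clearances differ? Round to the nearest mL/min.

27 mL/min

Patient A: CrCl = (140 − 36) × 68.4 / (72 × 3.45) × 0.85 = 7113.6 / 248.40 × 0.85 ≈ 24.3 mL/min
Patient B: CrCl = (140 − 42) × 107 / (72 × 2.4) × 0.85 = 10486.0 / 172.80 × 0.85 ≈ 51.6 mL/min
|24.3 − 51.6| = 27.3 mL/min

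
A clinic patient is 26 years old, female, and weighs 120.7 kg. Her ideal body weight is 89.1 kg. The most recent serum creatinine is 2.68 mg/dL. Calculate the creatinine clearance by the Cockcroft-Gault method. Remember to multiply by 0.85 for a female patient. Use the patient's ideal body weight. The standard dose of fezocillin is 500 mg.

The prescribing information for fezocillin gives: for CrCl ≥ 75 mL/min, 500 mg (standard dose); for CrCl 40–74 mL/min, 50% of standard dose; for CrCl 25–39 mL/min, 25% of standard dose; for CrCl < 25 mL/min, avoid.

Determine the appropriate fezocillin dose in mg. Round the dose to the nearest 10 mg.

CrCl = (140 − 26) × 89.1 / (72 × 2.68) × 0.85 = 10157.4 / 192.96 × 0.85 ≈ 44.7 mL/min
CrCl ≈ 45 mL/min → bracket 40–74 mL/min.
50% of 500 mg = 250 mg

250 mg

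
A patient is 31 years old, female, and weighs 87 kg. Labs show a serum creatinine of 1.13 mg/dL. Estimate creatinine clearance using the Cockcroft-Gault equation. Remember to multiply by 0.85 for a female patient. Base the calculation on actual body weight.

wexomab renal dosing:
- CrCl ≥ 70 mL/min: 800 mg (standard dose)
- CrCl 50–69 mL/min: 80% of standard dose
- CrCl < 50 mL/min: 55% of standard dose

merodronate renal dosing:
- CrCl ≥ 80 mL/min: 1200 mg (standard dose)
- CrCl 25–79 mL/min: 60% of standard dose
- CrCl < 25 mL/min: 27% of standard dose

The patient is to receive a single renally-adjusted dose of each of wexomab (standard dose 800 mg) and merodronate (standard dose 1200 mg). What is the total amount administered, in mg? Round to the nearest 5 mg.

CrCl = (140 − 31) × 87 / (72 × 1.13) × 0.85 = 9483.0 / 81.36 × 0.85 ≈ 99.1 mL/min
CrCl ≈ 99 mL/min.
wexomab: ≥ 70 mL/min → 100% of 800 mg = 800 mg.
merodronate: ≥ 80 mL/min → 100% of 1200 mg = 1200 mg.
Total = 800 + 1200 = 2000 mg.

2000 mg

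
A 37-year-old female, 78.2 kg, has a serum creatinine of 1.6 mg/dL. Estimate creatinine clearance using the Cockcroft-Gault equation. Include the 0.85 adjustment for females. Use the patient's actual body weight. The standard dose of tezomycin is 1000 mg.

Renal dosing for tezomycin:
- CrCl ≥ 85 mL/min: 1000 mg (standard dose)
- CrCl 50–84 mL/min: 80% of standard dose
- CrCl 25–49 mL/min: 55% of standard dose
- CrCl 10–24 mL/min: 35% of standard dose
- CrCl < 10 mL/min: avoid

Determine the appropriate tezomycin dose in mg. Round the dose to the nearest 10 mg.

CrCl = (140 − 37) × 78.2 / (72 × 1.6) × 0.85 = 8054.6 / 115.20 × 0.85 ≈ 59.4 mL/min
CrCl ≈ 59 mL/min → bracket 50–84 mL/min.
80% of 1000 mg = 800 mg

800 mg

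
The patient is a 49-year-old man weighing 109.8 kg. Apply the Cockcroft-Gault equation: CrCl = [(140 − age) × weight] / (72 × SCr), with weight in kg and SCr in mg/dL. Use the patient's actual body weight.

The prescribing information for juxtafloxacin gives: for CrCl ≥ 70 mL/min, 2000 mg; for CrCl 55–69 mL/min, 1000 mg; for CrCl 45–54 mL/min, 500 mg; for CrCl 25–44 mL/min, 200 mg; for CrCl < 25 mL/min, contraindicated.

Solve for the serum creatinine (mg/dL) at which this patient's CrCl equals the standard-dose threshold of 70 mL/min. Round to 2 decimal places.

Standard dose requires CrCl ≥ 70 mL/min.
Set (140 − 49) × 109.8 / (72 × SCr) = 70
SCr = (140 − 49) × 109.8 / (72 × 70) = 1.982 mg/dL

1.98 mg/dL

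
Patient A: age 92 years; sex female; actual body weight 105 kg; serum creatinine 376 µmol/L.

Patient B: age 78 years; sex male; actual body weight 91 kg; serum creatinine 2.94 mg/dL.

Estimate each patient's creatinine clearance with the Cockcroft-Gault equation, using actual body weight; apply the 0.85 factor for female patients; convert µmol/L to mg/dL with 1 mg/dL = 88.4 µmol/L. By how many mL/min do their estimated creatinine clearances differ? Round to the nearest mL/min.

Patient A: SCr = 376 / 88.4 = 4.253 mg/dL
Patient A: CrCl = (140 − 92) × 105 / (72 × 4.253) × 0.85 = 5040.0 / 306.22 × 0.85 ≈ 14.0 mL/min
Patient B: CrCl = (140 − 78) × 91 / (72 × 2.94) = 5642.0 / 211.68 ≈ 26.7 mL/min
|14.0 − 26.7| = 12.7 mL/min

13 mL/min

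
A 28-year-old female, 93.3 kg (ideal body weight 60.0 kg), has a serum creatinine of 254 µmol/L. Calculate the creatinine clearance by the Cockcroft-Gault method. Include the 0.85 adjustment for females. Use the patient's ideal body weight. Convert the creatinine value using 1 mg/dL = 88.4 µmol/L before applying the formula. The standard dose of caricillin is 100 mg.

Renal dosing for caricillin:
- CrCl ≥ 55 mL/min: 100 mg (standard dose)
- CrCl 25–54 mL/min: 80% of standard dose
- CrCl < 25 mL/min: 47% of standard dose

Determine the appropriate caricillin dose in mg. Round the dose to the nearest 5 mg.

SCr = 254 / 88.4 = 2.873 mg/dL
CrCl = (140 − 28) × 60 / (72 × 2.873) × 0.85 = 6720.0 / 206.86 × 0.85 ≈ 27.6 mL/min
CrCl ≈ 28 mL/min → bracket 25–54 mL/min.
80% of 100 mg = 80 mg

80 mg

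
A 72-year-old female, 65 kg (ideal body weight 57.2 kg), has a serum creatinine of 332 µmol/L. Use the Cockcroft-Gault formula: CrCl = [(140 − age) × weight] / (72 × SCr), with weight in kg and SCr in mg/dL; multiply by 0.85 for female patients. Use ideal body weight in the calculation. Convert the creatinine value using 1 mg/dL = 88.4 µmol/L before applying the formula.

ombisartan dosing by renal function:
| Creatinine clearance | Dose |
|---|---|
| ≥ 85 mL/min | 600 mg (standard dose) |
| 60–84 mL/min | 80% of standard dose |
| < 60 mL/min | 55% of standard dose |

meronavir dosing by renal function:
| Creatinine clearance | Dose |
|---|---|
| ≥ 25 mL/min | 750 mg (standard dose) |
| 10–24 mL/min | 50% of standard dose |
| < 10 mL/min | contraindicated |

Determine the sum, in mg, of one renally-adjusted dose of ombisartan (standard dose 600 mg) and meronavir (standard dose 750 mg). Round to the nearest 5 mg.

705 mg

SCr = 332 / 88.4 = 3.756 mg/dL
CrCl = (140 − 72) × 57.2 / (72 × 3.756) × 0.85 = 3889.6 / 270.43 × 0.85 ≈ 12.2 mL/min
CrCl ≈ 12 mL/min.
ombisartan: < 60 mL/min → 55% of 600 mg = 330 mg.
meronavir: 10–24 mL/min → 50% of 750 mg = 375 mg.
Total = 330 + 375 = 705 mg.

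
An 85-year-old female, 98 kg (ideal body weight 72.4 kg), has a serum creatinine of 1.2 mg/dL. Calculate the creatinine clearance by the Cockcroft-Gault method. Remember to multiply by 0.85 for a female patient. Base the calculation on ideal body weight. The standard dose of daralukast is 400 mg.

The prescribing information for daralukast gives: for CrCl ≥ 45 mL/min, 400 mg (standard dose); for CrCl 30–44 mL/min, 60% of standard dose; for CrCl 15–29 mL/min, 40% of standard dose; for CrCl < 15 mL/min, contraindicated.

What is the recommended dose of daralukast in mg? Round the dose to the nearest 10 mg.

CrCl = (140 − 85) × 72.4 / (72 × 1.2) × 0.85 = 3982.0 / 86.40 × 0.85 ≈ 39.2 mL/min
CrCl ≈ 39 mL/min → bracket 30–44 mL/min.
60% of 400 mg = 240 mg

240 mg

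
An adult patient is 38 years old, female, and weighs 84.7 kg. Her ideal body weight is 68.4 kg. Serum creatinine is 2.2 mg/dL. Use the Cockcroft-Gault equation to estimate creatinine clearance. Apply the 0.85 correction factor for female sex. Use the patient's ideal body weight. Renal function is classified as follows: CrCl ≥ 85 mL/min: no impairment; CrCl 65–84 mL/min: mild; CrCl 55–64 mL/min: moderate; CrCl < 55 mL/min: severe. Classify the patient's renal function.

CrCl = (140 − 38) × 68.4 / (72 × 2.2) × 0.85 = 6976.8 / 158.40 × 0.85 ≈ 37.4 mL/min
37 mL/min falls in the 'severe' range.

severe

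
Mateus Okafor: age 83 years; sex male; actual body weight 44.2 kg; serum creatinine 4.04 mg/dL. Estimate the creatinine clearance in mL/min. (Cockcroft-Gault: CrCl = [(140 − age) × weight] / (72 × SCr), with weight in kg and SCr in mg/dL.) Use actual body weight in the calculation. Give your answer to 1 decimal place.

CrCl = (140 − 83) × 44.2 / (72 × 4.04) = 2519.4 / 290.88 ≈ 8.7 mL/min

8.7 mL/min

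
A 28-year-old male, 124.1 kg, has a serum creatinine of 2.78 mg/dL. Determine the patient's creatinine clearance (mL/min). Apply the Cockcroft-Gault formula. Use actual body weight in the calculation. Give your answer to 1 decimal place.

CrCl = (140 − 28) × 124.1 / (72 × 2.78) = 13899.2 / 200.16 ≈ 69.4 mL/min

69.4 mL/min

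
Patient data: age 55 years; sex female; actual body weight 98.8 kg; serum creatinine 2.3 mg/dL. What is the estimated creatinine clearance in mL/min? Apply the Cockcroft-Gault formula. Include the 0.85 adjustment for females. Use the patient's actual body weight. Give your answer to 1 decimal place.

CrCl = (140 − 55) × 98.8 / (72 × 2.3) × 0.85 = 8398.0 / 165.60 × 0.85 ≈ 43.1 mL/min

43.1 mL/min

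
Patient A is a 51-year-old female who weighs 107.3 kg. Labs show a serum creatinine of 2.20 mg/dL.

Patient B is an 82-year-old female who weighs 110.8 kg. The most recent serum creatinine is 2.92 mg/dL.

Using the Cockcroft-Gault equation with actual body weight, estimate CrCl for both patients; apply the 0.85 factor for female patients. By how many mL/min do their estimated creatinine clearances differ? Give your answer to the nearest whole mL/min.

Patient A: CrCl = (140 − 51) × 107.3 / (72 × 2.2) × 0.85 = 9549.7 / 158.40 × 0.85 ≈ 51.2 mL/min
Patient B: CrCl = (140 − 82) × 110.8 / (72 × 2.92) × 0.85 = 6426.4 / 210.24 × 0.85 ≈ 26.0 mL/min
|51.2 − 26.0| = 25.2 mL/min

25 mL/min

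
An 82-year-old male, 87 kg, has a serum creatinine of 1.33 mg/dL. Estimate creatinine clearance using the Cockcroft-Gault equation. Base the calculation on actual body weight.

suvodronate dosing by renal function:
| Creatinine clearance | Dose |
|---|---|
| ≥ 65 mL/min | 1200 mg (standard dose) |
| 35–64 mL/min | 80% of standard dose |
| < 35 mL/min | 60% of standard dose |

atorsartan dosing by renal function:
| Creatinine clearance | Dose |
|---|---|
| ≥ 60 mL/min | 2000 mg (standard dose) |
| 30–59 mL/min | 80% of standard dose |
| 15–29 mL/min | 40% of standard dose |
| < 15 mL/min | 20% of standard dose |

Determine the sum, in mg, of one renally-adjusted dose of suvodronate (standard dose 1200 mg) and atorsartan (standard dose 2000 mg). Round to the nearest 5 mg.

CrCl = (140 − 82) × 87 / (72 × 1.33) = 5046.0 / 95.76 ≈ 52.7 mL/min
CrCl ≈ 53 mL/min.
suvodronate: 35–64 mL/min → 80% of 1200 mg = 960 mg.
atorsartan: 30–59 mL/min → 80% of 2000 mg = 1600 mg.
Total = 960 + 1600 = 2560 mg.

2560 mg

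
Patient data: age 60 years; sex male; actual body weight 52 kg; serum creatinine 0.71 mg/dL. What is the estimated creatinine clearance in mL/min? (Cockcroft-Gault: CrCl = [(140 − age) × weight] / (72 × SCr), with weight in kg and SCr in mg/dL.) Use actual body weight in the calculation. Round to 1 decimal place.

81.4 mL/min

CrCl = (140 − 60) × 52 / (72 × 0.71) = 4160.0 / 51.12 ≈ 81.4 mL/min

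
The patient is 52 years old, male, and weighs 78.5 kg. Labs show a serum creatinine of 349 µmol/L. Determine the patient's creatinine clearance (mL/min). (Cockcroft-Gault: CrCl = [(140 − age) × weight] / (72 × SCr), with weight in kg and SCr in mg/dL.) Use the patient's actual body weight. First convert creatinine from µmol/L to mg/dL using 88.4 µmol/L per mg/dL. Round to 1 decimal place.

24.3 mL/min

SCr = 349 / 88.4 = 3.948 mg/dL
CrCl = (140 − 52) × 78.5 / (72 × 3.948) = 6908.0 / 284.26 ≈ 24.3 mL/min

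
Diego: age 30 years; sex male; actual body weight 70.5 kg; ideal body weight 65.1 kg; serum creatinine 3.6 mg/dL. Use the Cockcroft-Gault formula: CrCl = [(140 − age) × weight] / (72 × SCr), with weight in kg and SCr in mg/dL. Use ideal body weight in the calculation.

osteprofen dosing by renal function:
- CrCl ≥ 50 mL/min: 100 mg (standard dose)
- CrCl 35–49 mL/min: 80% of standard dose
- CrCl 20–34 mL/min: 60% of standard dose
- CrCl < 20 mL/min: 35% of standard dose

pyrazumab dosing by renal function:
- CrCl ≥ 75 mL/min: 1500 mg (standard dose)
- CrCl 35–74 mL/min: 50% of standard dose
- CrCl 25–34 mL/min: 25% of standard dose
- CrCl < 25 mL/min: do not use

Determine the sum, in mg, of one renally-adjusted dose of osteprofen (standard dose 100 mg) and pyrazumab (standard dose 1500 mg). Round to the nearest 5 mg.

435 mg

CrCl = (140 − 30) × 65.1 / (72 × 3.6) = 7161.0 / 259.20 ≈ 27.6 mL/min
CrCl ≈ 28 mL/min.
osteprofen: 20–34 mL/min → 60% of 100 mg = 60 mg.
pyrazumab: 25–34 mL/min → 25% of 1500 mg = 375 mg.
Total = 60 + 375 = 435 mg.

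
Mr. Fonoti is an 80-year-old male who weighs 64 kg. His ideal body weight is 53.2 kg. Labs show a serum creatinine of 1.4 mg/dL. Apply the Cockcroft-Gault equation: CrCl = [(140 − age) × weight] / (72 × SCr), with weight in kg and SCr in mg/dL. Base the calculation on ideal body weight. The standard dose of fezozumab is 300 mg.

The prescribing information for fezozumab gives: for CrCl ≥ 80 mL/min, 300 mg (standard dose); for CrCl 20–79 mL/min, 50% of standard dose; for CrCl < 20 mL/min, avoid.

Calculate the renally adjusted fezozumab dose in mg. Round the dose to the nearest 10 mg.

150 mg

CrCl = (140 − 80) × 53.2 / (72 × 1.4) = 3192.0 / 100.80 ≈ 31.7 mL/min
CrCl ≈ 32 mL/min → bracket 20–79 mL/min.
50% of 300 mg = 150 mg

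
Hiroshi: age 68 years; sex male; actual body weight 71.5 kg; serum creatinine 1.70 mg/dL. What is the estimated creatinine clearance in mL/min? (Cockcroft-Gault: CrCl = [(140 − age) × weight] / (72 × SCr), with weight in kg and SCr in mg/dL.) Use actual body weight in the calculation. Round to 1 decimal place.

CrCl = (140 − 68) × 71.5 / (72 × 1.7) = 5148.0 / 122.40 ≈ 42.1 mL/min

42.1 mL/min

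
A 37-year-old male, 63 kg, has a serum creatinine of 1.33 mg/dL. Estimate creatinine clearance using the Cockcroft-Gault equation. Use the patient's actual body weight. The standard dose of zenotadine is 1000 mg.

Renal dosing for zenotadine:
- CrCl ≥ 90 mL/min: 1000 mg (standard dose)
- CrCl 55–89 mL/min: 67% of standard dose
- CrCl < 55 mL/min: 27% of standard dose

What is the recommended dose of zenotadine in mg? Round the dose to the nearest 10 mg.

CrCl = (140 − 37) × 63 / (72 × 1.33) = 6489.0 / 95.76 ≈ 67.8 mL/min
CrCl ≈ 68 mL/min → bracket 55–89 mL/min.
67% of 1000 mg = 670 mg

670 mg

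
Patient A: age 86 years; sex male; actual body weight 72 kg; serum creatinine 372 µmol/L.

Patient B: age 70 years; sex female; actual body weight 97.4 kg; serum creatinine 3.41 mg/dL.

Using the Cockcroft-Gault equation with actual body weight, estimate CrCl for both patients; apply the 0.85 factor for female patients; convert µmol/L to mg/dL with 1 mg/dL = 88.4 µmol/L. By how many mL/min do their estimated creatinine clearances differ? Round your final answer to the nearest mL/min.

Patient A: SCr = 372 / 88.4 = 4.208 mg/dL
Patient A: CrCl = (140 − 86) × 72 / (72 × 4.208) = 3888.0 / 302.98 ≈ 12.8 mL/min
Patient B: CrCl = (140 − 70) × 97.4 / (72 × 3.41) × 0.85 = 6818.0 / 245.52 × 0.85 ≈ 23.6 mL/min
|12.8 − 23.6| = 10.8 mL/min

11 mL/min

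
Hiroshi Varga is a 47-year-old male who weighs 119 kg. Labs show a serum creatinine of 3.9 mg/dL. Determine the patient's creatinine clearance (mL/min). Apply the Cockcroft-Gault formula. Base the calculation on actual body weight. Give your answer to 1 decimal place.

39.4 mL/min

CrCl = (140 − 47) × 119 / (72 × 3.9) = 11067.0 / 280.80 ≈ 39.4 mL/min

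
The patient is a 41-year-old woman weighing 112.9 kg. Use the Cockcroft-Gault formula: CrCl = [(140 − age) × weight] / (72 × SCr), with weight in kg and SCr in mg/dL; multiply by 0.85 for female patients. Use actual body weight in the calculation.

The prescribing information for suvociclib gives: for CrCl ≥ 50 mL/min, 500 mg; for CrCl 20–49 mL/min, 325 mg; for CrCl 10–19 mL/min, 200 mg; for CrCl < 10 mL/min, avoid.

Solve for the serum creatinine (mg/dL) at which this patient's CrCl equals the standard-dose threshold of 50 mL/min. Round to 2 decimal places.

2.64 mg/dL

Standard dose requires CrCl ≥ 50 mL/min.
Set (140 − 41) × 112.9 × 0.85 / (72 × SCr) = 50
SCr = (140 − 41) × 112.9 × 0.85 / (72 × 50) = 2.639 mg/dL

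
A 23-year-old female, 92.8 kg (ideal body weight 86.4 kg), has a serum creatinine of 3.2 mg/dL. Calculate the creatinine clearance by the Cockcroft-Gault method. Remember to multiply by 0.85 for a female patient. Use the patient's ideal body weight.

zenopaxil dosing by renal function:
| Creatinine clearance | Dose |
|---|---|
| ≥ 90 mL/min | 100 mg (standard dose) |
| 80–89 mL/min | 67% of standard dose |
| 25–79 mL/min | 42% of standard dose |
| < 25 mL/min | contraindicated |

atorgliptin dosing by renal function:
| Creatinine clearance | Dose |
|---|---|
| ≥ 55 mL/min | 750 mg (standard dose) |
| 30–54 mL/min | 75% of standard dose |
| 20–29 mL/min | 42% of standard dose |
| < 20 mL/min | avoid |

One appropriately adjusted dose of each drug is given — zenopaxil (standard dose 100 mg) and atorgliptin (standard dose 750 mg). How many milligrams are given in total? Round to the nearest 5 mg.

CrCl = (140 − 23) × 86.4 / (72 × 3.2) × 0.85 = 10108.8 / 230.40 × 0.85 ≈ 37.3 mL/min
CrCl ≈ 37 mL/min.
zenopaxil: 25–79 mL/min → 42% of 100 mg = 42 mg.
atorgliptin: 30–54 mL/min → 75% of 750 mg = 562.5 mg.
Total = 42 + 562.5 = 604.5 mg.

605 mg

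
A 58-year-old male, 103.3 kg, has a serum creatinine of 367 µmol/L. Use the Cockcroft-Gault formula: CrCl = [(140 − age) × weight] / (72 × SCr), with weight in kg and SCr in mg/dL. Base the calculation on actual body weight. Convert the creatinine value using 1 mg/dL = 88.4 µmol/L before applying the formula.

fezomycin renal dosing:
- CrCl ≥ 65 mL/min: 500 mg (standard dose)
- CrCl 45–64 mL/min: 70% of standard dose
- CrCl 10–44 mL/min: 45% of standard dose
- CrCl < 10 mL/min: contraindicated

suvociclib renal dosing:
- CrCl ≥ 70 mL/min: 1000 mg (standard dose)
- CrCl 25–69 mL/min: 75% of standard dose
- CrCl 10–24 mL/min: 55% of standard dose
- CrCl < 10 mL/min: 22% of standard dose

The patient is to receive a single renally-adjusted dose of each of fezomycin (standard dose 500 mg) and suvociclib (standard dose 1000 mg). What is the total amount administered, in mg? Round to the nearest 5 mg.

SCr = 367 / 88.4 = 4.152 mg/dL
CrCl = (140 − 58) × 103.3 / (72 × 4.152) = 8470.6 / 298.94 ≈ 28.3 mL/min
CrCl ≈ 28 mL/min.
fezomycin: 10–44 mL/min → 45% of 500 mg = 225 mg.
suvociclib: 25–69 mL/min → 75% of 1000 mg = 750 mg.
Total = 225 + 750 = 975 mg.

975 mg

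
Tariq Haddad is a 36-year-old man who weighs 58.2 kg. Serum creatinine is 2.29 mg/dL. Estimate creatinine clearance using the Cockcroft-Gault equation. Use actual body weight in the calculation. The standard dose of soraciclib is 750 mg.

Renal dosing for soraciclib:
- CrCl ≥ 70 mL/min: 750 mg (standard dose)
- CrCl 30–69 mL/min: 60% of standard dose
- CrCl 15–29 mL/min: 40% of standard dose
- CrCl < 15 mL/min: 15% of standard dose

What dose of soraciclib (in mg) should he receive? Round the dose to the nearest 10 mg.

CrCl = (140 − 36) × 58.2 / (72 × 2.29) = 6052.8 / 164.88 ≈ 36.7 mL/min
CrCl ≈ 37 mL/min → bracket 30–69 mL/min.
60% of 750 mg = 450 mg

450 mg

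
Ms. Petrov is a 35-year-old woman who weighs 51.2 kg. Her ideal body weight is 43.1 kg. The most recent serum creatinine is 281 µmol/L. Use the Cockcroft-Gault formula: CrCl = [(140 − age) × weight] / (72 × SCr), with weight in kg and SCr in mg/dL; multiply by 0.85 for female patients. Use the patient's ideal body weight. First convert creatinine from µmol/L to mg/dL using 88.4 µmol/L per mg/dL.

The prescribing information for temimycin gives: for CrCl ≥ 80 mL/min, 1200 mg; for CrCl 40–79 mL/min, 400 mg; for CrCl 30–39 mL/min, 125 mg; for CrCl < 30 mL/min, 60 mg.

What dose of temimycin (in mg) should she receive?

SCr = 281 / 88.4 = 3.179 mg/dL
CrCl = (140 − 35) × 43.1 / (72 × 3.179) × 0.85 = 4525.5 / 228.89 × 0.85 ≈ 16.8 mL/min
CrCl ≈ 17 mL/min → bracket < 30 mL/min.
Dose for this bracket: 60 mg.

60 mg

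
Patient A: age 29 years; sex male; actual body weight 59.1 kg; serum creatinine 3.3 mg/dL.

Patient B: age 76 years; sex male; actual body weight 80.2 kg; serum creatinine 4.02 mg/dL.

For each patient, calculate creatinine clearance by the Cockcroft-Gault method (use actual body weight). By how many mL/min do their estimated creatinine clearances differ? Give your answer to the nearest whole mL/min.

10 mL/min

Patient A: CrCl = (140 − 29) × 59.1 / (72 × 3.3) = 6560.1 / 237.60 ≈ 27.6 mL/min
Patient B: CrCl = (140 − 76) × 80.2 / (72 × 4.02) = 5132.8 / 289.44 ≈ 17.7 mL/min
|27.6 − 17.7| = 9.9 mL/min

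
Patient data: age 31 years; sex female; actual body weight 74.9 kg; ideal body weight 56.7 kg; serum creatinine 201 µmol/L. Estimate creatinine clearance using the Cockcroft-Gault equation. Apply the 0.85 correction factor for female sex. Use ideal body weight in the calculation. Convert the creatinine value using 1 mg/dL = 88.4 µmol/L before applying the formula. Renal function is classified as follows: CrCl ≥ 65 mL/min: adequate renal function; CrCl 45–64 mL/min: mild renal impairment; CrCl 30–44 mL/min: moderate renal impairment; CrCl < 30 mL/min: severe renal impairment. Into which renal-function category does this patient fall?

SCr = 201 / 88.4 = 2.274 mg/dL
CrCl = (140 − 31) × 56.7 / (72 × 2.274) × 0.85 = 6180.3 / 163.73 × 0.85 ≈ 32.1 mL/min
32 mL/min falls in the 'moderate renal impairment' range.

moderate renal impairment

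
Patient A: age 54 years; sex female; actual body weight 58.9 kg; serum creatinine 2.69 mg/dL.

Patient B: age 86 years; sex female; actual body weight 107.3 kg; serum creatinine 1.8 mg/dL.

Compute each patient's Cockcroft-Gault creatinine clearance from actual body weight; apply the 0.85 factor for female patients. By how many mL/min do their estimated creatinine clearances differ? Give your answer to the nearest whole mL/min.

Patient A: CrCl = (140 − 54) × 58.9 / (72 × 2.69) × 0.85 = 5065.4 / 193.68 × 0.85 ≈ 22.2 mL/min
Patient B: CrCl = (140 − 86) × 107.3 / (72 × 1.8) × 0.85 = 5794.2 / 129.60 × 0.85 ≈ 38.0 mL/min
|22.2 − 38.0| = 15.8 mL/min

16 mL/min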